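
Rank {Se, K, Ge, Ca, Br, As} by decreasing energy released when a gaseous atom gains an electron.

Br > Se > Ge > As > K > Ca

K is in period 4, group 1; Ca is in period 4, group 2; Ge is in period 4, group 14; As is in period 4, group 15; Se is in period 4, group 16; Br is in period 4, group 17.
Adding an electron releases more energy for atoms nearer the top right (short of the noble gases).
All lie in period 4; the across-period trend (electron affinity increases left to right) applies, with the exception below.
Note the exception: K has a higher electron affinity than Ca, contrary to the simple trend — adding an electron to Ca (ns²) has to open a new, higher-energy np subshell, which is unfavourable.
Note the exception: Ge has a higher electron affinity than As, contrary to the simple trend — adding an electron to As's half-filled 4p³ is unfavourable, so Ge (4p²) has the more exothermic EA.
For reference (kJ/mol): K 48, Ca 2, Ge 119, As 78, Se 195, Br 325.
So from highest to lowest: Br > Se > Ge > As > K > Ca.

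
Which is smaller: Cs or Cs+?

Cs+

Forming Cs+ removes 1 electron from Cs. Fewer electrons for the same nuclear charge means less shielding and a higher Z_eff on the remaining electrons, and for main-group metals the entire outer shell is lost.
A cation is smaller than its parent atom: Cs+ < Cs.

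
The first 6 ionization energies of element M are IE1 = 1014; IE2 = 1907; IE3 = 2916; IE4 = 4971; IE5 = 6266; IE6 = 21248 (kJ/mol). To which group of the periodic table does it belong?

Group 15

Look for the largest jump between consecutive ionization energies: IE6/IE5 ≈ 3.4, far larger than any earlier ratio.
That jump marks the point where a core electron is being removed. So the atom has 5 valence electrons.
A main-group element with 5 valence electrons is in group 15.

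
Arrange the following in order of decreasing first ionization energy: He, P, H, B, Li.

He > H > P > B > Li

H is in period 1, group 1; He is in period 1, group 18; Li is in period 2, group 1; B is in period 2, group 13; P is in period 3, group 15.
IE₁ increases left→right with effective nuclear charge and decreases top→bottom as the valence shell moves farther out.
Here both period and group differ, so the two effects have to be weighed against each other.
B > Li: B lies to the right of Li in period 2, so the across-period effect alone puts B higher.
P > B: the two effects oppose for this pair; the across-period effect wins (1012 vs 801 kJ/mol).
H > P: the two effects oppose for this pair; the down-group effect wins (1312 vs 1012 kJ/mol).
He > H: both are in period 1; the period trend gives He the larger value.
Tabulated first ionization energy (kJ/mol): H 1312, He 2372, Li 520, B 801, P 1012.
So from highest to lowest: He > H > P > B > Li.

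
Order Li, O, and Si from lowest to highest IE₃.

Consider each +2 ion: Li²⁺ is already 1 electron into the core; O²⁺ still has 4 valence electrons; Si²⁺ still has 2 valence electrons.
Breaking into a closed-shell core is much more expensive than removing a leftover valence electron — Li has the largest IE_3 here.
Valence configurations: O²⁺ [He]2s²2p², Si²⁺ [Ne]3s².
Tabulated IE_3 (kJ/mol): Li 11815, O 5300, Si 3232.
Hence IE_3: Si < O < Li.

Si, O, Li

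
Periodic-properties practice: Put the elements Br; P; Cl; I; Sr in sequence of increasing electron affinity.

P is in period 3, group 15; Cl is in period 3, group 17; Br is in period 4, group 17; Sr is in period 5, group 2; I is in period 5, group 17.
Atoms with high Z_eff and room in the valence shell (especially the halogens) have the most exothermic electron affinities.
Here both period and group differ, so the two effects have to be weighed against each other.
P > Sr: relative to Sr, both the across-period and down-group shifts push P's electron affinity up.
I > P: the two effects oppose for this pair; the across-period effect wins (295 vs 72 kJ/mol).
Br > I: Br sits above I in group 17, so the down-group effect alone puts Br higher.
Cl > Br: Cl sits above Br in group 17, so the down-group effect alone puts Cl higher.
Tabulated electron affinity (kJ/mol): P 72, Cl 349, Br 325, Sr 5, I 295.
So from lowest to highest: Sr < P < I < Br < Cl.

Sr < P < I < Br < Cl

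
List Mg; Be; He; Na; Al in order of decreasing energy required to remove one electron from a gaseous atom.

He is in period 1, group 18; Be is in period 2, group 2; Na is in period 3, group 1; Mg is in period 3, group 2; Al is in period 3, group 13.
First ionization energy rises across a period (greater Z_eff holds electrons more tightly) and falls down a group (valence electrons are farther from the nucleus).
Here both period and group differ, so the two effects have to be weighed against each other.
Al > Na: both are in period 3; the period trend gives Al the larger value.
Mg > Al: this pair runs against the simple trend — see the exception note.
Be > Mg: Be sits above Mg in group 2, so the down-group effect alone puts Be higher.
He > Be: both effects reinforce here, so He is clearly the higher of the two.
Note the exception: Mg has a higher first ionization energy than Al, contrary to the simple trend — Al's single 3p electron is easier to remove than one from Mg's filled 3s².
Tabulated first ionization energy (kJ/mol): He 2372, Be 900, Na 496, Mg 738, Al 578.
So from highest to lowest: He > Be > Mg > Al > Na.

He, Be, Mg, Al, Na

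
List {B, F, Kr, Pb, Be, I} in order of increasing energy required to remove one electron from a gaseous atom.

Be is in period 2, group 2; B is in period 2, group 13; F is in period 2, group 17; Kr is in period 4, group 18; I is in period 5, group 17; Pb is in period 6, group 14.
First ionization energy rises across a period (greater Z_eff holds electrons more tightly) and falls down a group (valence electrons are farther from the nucleus).
These span different periods and groups, so the two trends combine.
B > Pb: period and group pull opposite ways; the down-group shift dominates (801 vs 716 kJ/mol).
Be > B: this pair runs against the simple trend — see the exception note.
I > Be: period and group pull opposite ways; the across-period shift dominates (1008 vs 900 kJ/mol).
Kr > I: relative to I, both the across-period and down-group shifts push Kr's first ionization energy up.
F > Kr: the two effects oppose for this pair; the down-group effect wins (1681 vs 1351 kJ/mol).
Note the exception: Be has a higher first ionization energy than B, contrary to the simple trend — removing B's lone 2p electron is easier than breaking Be's filled 2s².
For reference (kJ/mol): Be 900, B 801, F 1681, Kr 1351, I 1008, Pb 716.
So from lowest to highest: Pb < B < Be < I < Kr < F.

Pb, B, Be, I, Kr, F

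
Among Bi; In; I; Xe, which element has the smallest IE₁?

Across a period the outer electron is held more tightly (higher IE₁); down a group it sits in a higher shell, more shielded, and comes off more easily.
Here both period and group differ, so the two effects have to be weighed against each other.
Bi > In: period and group pull opposite ways; the across-period shift dominates (703 vs 558 kJ/mol).
I > Bi: relative to Bi, both the across-period and down-group shifts push I's first ionization energy up.
Xe > I: both are in period 5; the period trend gives Xe the larger value.
Approximate values (kJ/mol): In 558, I 1008, Xe 1170, Bi 703.
The smallest IE₁ among these belongs to In.

In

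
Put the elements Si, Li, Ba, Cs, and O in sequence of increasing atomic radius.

O, Si, Li, Ba, Cs

Li is in period 2, group 1; O is in period 2, group 16; Si is in period 3, group 14; Cs is in period 6, group 1; Ba is in period 6, group 2.
Moving right in a period, electrons are added to the same shell under a stronger nuclear pull, so atoms get smaller; moving down, a new shell is opened and atoms get larger.
Neither a single period nor a single group — weigh both effects.
Si > O: both effects reinforce here, so Si is clearly the larger of the two.
Li > Si: period and group pull opposite ways; the across-period shift dominates (133 vs 116 pm).
Ba > Li: period and group pull opposite ways; the down-group shift dominates (196 vs 133 pm).
Cs > Ba: Cs lies to the left of Ba in period 6, so the across-period effect alone puts Cs larger.
For reference (pm): Li 133, O 63, Si 116, Cs 232, Ba 196.
So from smallest to largest: O < Si < Li < Ba < Cs.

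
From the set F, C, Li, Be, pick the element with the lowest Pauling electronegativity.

Li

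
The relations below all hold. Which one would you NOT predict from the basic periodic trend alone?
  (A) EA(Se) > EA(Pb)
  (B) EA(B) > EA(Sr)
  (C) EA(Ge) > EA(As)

(C)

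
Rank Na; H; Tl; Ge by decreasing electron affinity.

H is in period 1, group 1; Na is in period 3, group 1; Ge is in period 4, group 14; Tl is in period 6, group 13.
EA tends to increase across a period and decrease down a group, though the pattern is less regular than for IE or radius.
These span different periods and groups, so the two trends combine.
Na > Tl: the two effects oppose for this pair; the down-group effect wins (53 vs 19 kJ/mol).
H > Na: H sits above Na in group 1, so the down-group effect alone puts H higher.
Ge > H: the two effects oppose for this pair; the across-period effect wins (119 vs 73 kJ/mol).
Tabulated electron affinity (kJ/mol): H 73, Na 53, Ge 119, Tl 19.
So from highest to lowest: Ge > H > Na > Tl.

Ge > H > Na > Tl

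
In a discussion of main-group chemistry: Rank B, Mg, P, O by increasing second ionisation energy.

IE_2 is the cost of taking one more electron from the +1 cation: B⁺ still has 2 valence electrons; Mg⁺ still has 1 valence electron; P⁺ still has 4 valence electrons; O⁺ still has 5 valence electrons.
All are still removing valence electrons, so compare the +1 ions as you would atoms: IE_2 generally rises across a period (higher Z_eff) and falls down a group (larger shell), subject to the usual subshell exceptions.
Valence configurations: B⁺ [He]2s², Mg⁺ [Ne]3s¹, P⁺ [Ne]3s²3p², O⁺ [He]2s²2p³.
Tabulated IE_2 (kJ/mol): B 2427, Mg 1451, P 1907, O 3388.
So the second ionization energies run Mg < P < B < O.

Mg, P, B, O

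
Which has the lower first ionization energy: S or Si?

Si

IE₁ increases left→right with effective nuclear charge and decreases top→bottom as the valence shell moves farther out.
All lie in period 3, so first ionization energy increases left to right.
So Si has the lower first ionization energy (Si < S).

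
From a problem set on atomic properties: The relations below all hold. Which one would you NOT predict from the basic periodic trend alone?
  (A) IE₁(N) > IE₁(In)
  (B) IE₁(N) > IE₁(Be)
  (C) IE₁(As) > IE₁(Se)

(C)

The general trend: first ionisation energy increases across a period and decreases down a group.
(A) N (period 2, group 15) vs In (period 5, group 13): the stated order agrees with the simple trend.
(B) N (period 2, group 15) vs Be (period 2, group 2): the stated order agrees with the simple trend.
(C) As (period 4, group 15) vs Se (period 4, group 16): the stated order contradicts the simple trend.
The exception is (C): Se (4p⁴) ionizes more easily than half-filled As (4p³).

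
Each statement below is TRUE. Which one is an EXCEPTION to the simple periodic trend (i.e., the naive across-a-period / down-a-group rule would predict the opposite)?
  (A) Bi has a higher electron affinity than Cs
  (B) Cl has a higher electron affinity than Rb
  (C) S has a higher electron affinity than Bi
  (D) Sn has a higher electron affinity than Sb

The general trend: electron affinity increases across a period and decreases down a group.
(A) Bi (period 6, group 15) vs Cs (period 6, group 1): the stated order agrees with the simple trend.
(B) Cl (period 3, group 17) vs Rb (period 5, group 1): the stated order agrees with the simple trend.
(C) S (period 3, group 16) vs Bi (period 6, group 15): the stated order agrees with the simple trend.
(D) Sn (period 5, group 14) vs Sb (period 5, group 15): the stated order contradicts the simple trend.
The exception is (D): adding an electron to Sb's half-filled 5p³ is unfavourable, so Sn has the more exothermic EA.

(D)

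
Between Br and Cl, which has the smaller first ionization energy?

Br

Cl is in period 3, group 17; Br is in period 4, group 17.
Across a period the outer electron is held more tightly (higher IE₁); down a group it sits in a higher shell, more shielded, and comes off more easily.
All are in group 17, so first ionization energy increases up the group.
So Br has the smaller first ionization energy (Br < Cl).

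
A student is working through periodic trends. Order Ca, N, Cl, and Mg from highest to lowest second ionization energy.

The second ionization energy removes an electron from the +1 ion. For each element: Ca⁺ still has 1 valence electron; N⁺ still has 4 valence electrons; Cl⁺ still has 6 valence electrons; Mg⁺ still has 1 valence electron.
All are still removing valence electrons, so compare the +1 ions as you would atoms: IE_2 generally rises across a period (higher Z_eff) and falls down a group (larger shell), subject to the usual subshell exceptions.
Valence configurations: Ca⁺ [Ar]4s¹, N⁺ [He]2s²2p², Cl⁺ [Ne]3s²3p⁴, Mg⁺ [Ne]3s¹.
Approximate IE_2 values (kJ/mol): Ca 1145, N 2856, Cl 2298, Mg 1451.
Overall IE_2 order: Ca < Mg < Cl < N.

N, Cl, Mg, Ca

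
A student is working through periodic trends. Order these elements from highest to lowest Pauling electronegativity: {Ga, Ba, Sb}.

Sb, Ga, Ba

Ga is in period 4, group 13; Sb is in period 5, group 15; Ba is in period 6, group 2.
Electronegativity increases across a period and decreases down a group, tracking effective nuclear charge and atomic size.
These span different periods and groups, so the two trends combine.
Ga > Ba: both effects reinforce here, so Ga is clearly the higher of the two.
Sb > Ga: period and group pull opposite ways; the across-period shift dominates (2.05 vs 1.81).
Tabulated electronegativity (Pauling): Ga 1.81, Sb 2.05, Ba 0.89.
So from highest to lowest: Sb > Ga > Ba.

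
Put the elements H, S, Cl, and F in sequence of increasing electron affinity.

H < S < F < Cl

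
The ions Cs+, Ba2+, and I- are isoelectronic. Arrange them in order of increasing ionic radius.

Ba2+ < Cs+ < I-

All of these have 54 electrons, so size is governed by nuclear charge alone: the more protons, the stronger the pull on the same electron cloud, and the smaller the ion.
Nuclear charges: Ba2+ (Z=56), Cs+ (Z=55), I- (Z=53).
Smallest to largest: Ba2+ < Cs+ < I-.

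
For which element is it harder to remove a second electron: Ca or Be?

The second ionization energy removes an electron from the +1 ion. For each element: Ca⁺ still has 1 valence electron; Be⁺ still has 1 valence electron.
All are still removing valence electrons, so compare the +1 ions as you would atoms: IE_2 generally rises across a period (higher Z_eff) and falls down a group (larger shell), subject to the usual subshell exceptions.
Valence configurations: Ca⁺ [Ar]4s¹, Be⁺ [He]2s¹.
Tabulated IE_2 (kJ/mol): Ca 1145, Be 1757.
Hence IE_2: Ca < Be.

Be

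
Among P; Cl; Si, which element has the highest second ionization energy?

Cl

IE_2 is the cost of taking one more electron from the +1 cation: P⁺ still has 4 valence electrons; Cl⁺ still has 6 valence electrons; Si⁺ still has 3 valence electrons.
All are still removing valence electrons, so compare the +1 ions as you would atoms: IE_2 generally rises across a period (higher Z_eff) and falls down a group (larger shell), subject to the usual subshell exceptions.
Valence configurations: P⁺ [Ne]3s²3p², Cl⁺ [Ne]3s²3p⁴, Si⁺ [Ne]3s²3p¹.
Approximate IE_2 values (kJ/mol): P 1907, Cl 2298, Si 1577.
So the second ionization energies run Si < P < Cl.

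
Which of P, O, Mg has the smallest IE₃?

IE_3 is the cost of taking one more electron from the +2 cation: P²⁺ still has 3 valence electrons; O²⁺ still has 4 valence electrons; Mg²⁺ is the bare [Ne] core.
Pulling an electron out of a noble-gas core costs far more than removing a remaining valence electron, so Mg sits at the high end of IE_3.
Valence configurations: P²⁺ [Ne]3s²3p¹, O²⁺ [He]2s²2p².
Approximate IE_3 values (kJ/mol): P 2914, O 5300, Mg 7733.
Putting it together, IE_3: P < O < Mg.

P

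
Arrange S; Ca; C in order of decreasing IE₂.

After 1 electron has been removed, what remains? S⁺ still has 5 valence electrons; Ca⁺ still has 1 valence electron; C⁺ still has 3 valence electrons.
All are still removing valence electrons, so compare the +1 ions as you would atoms: IE_2 generally rises across a period (higher Z_eff) and falls down a group (larger shell), subject to the usual subshell exceptions.
Valence configurations: S⁺ [Ne]3s²3p³, Ca⁺ [Ar]4s¹, C⁺ [He]2s²2p¹.
The numbers (kJ/mol): S 2252, Ca 1145, C 2353.
Hence IE_2: Ca < S < C.

C > S > Ca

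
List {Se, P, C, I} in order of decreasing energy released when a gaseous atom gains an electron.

I, Se, C, P

C is in period 2, group 14; P is in period 3, group 15; Se is in period 4, group 16; I is in period 5, group 17.
Adding an electron releases more energy for atoms nearer the top right (short of the noble gases).
A diagonal step moves right (one effect) and down (the opposite effect) at once.
C > P: period and group pull opposite ways; the down-group shift dominates (122 vs 72 kJ/mol).
Se > C: the two effects oppose for this pair; the across-period effect wins (195 vs 122 kJ/mol).
I > Se: period and group pull opposite ways; the across-period shift dominates (295 vs 195 kJ/mol).
For reference (kJ/mol): C 122, P 72, Se 195, I 295.
So from highest to lowest: I > Se > C > P.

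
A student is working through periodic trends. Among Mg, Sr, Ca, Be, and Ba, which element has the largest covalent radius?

Ba

Radius decreases left→right (rising Z_eff, same n) and increases top→bottom (higher n).
All are in group 2, so atomic radius increases down the group.
The largest covalent radius among these belongs to Ba.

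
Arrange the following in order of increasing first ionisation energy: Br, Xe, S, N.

S < Br < Xe < N

Removing the outermost electron gets harder across a period and easier down a group.
A diagonal step moves right (one effect) and down (the opposite effect) at once.
Br > S: period and group pull opposite ways; the across-period shift dominates (1140 vs 1000 kJ/mol).
Xe > Br: the two effects oppose for this pair; the across-period effect wins (1170 vs 1140 kJ/mol).
N > Xe: the two effects oppose for this pair; the down-group effect wins (1402 vs 1170 kJ/mol).
For reference (kJ/mol): N 1402, S 1000, Br 1140, Xe 1170.
So from lowest to highest: S < Br < Xe < N.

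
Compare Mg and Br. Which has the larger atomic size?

Mg

Mg is in period 3, group 2; Br is in period 4, group 17.
Across a period the added protons contract the valence shell; down a group each new principal shell makes the atom larger.
Here both period and group differ, so the two effects have to be weighed against each other.
Mg > Br: period and group pull opposite ways; the across-period shift dominates (139 vs 114 pm).
For reference (pm): Mg 139, Br 114.
So Mg has the larger atomic size (Mg > Br).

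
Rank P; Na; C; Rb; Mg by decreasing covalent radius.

Rb, Na, Mg, P, C

C is in period 2, group 14; Na is in period 3, group 1; Mg is in period 3, group 2; P is in period 3, group 15; Rb is in period 5, group 1.
Across a period the added protons contract the valence shell; down a group each new principal shell makes the atom larger.
Neither a single period nor a single group — weigh both effects.
P > C: period and group pull opposite ways; the down-group shift dominates (111 vs 75 pm).
Mg > P: both are in period 3; the period trend gives Mg the larger value.
Na > Mg: Na lies to the left of Mg in period 3, so the across-period effect alone puts Na larger.
Rb > Na: Rb sits below Na in group 1, so the down-group effect alone puts Rb larger.
For reference (pm): C 75, Na 155, Mg 139, P 111, Rb 210.
So from largest to smallest: Rb > Na > Mg > P > C.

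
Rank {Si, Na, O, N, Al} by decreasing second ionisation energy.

Na, O, N, Al, Si

IE_2 is the cost of taking one more electron from the +1 cation: Si⁺ still has 3 valence electrons; Na⁺ is the bare [Ne] core; O⁺ still has 5 valence electrons; N⁺ still has 4 valence electrons; Al⁺ still has 2 valence electrons.
Breaking into a closed-shell core is much more expensive than removing a leftover valence electron — Na has the largest IE_2 here.
Valence configurations: Si⁺ [Ne]3s²3p¹, O⁺ [He]2s²2p³, N⁺ [He]2s²2p², Al⁺ [Ne]3s².
Si⁺ loses a lone 3p electron whereas Al⁺ must break into a filled 3s² pair, so IE_2(Al) > IE_2(Si) even though Si has the higher nuclear charge.
Approximate IE_2 values (kJ/mol): Si 1577, Na 4562, O 3388, N 2856, Al 1817.
Hence IE_2: Si < Al < N < O < Na.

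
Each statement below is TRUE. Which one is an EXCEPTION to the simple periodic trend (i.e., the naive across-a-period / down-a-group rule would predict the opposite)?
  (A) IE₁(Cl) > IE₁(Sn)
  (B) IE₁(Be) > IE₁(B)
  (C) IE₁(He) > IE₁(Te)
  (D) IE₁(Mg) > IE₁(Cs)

(B)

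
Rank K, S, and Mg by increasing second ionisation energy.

IE_2 is the cost of taking one more electron from the +1 cation: K⁺ is the bare [Ar] core; S⁺ still has 5 valence electrons; Mg⁺ still has 1 valence electron.
Pulling an electron out of a noble-gas core costs far more than removing a remaining valence electron, so K sits at the high end of IE_2.
Valence configurations: S⁺ [Ne]3s²3p³, Mg⁺ [Ne]3s¹.
The numbers (kJ/mol): K 3052, S 2252, Mg 1451.
Overall IE_2 order: Mg < S < K.

Mg < S < K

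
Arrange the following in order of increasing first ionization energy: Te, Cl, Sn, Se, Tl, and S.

S is in period 3, group 16; Cl is in period 3, group 17; Se is in period 4, group 16; Sn is in period 5, group 14; Te is in period 5, group 16; Tl is in period 6, group 13.
First ionization energy rises across a period (greater Z_eff holds electrons more tightly) and falls down a group (valence electrons are farther from the nucleus).
Here both period and group differ, so the two effects have to be weighed against each other.
Sn > Tl: both effects reinforce here, so Sn is clearly the higher of the two.
Te > Sn: Te lies to the right of Sn in period 5, so the across-period effect alone puts Te higher.
Se > Te: they share group 16; the group trend gives Se the larger value.
S > Se: S sits above Se in group 16, so the down-group effect alone puts S higher.
Cl > S: both are in period 3; the period trend gives Cl the larger value.
Tabulated first ionization energy (kJ/mol): S 1000, Cl 1251, Se 941, Sn 709, Te 869, Tl 589.
So from lowest to highest: Tl < Sn < Te < Se < S < Cl.

Tl, Sn, Te, Se, S, Cl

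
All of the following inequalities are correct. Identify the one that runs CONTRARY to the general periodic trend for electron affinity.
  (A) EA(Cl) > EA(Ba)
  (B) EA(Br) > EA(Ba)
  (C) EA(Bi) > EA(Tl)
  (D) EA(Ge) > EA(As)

(D)

The general trend: electron affinity increases across a period and decreases down a group.
(A) Cl (period 3, group 17) vs Ba (period 6, group 2): the stated order agrees with the simple trend.
(B) Br (period 4, group 17) vs Ba (period 6, group 2): the stated order agrees with the simple trend.
(C) Bi (period 6, group 15) vs Tl (period 6, group 13): the stated order agrees with the simple trend.
(D) Ge (period 4, group 14) vs As (period 4, group 15): the stated order contradicts the simple trend.
The exception is (D): adding an electron to As's half-filled 4p³ is unfavourable, so Ge (4p²) has the more exothermic EA.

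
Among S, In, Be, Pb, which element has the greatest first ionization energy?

Be is in period 2, group 2; S is in period 3, group 16; In is in period 5, group 13; Pb is in period 6, group 14.
First ionization energy rises across a period (greater Z_eff holds electrons more tightly) and falls down a group (valence electrons are farther from the nucleus).
Here both period and group differ, so the two effects have to be weighed against each other.
Pb > In: period and group pull opposite ways; the across-period shift dominates (716 vs 558 kJ/mol).
Be > Pb: period and group pull opposite ways; the down-group shift dominates (900 vs 716 kJ/mol).
S > Be: the two effects oppose for this pair; the across-period effect wins (1000 vs 900 kJ/mol).
Approximate values (kJ/mol): Be 900, S 1000, In 558, Pb 716.
The greatest first ionization energy among these belongs to S.

S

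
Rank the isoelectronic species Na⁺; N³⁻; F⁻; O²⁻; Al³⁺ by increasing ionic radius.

All of these have 10 electrons, so size is governed by nuclear charge alone: the more protons, the stronger the pull on the same electron cloud, and the smaller the ion.
Nuclear charges: Al³⁺ (Z=13), Na⁺ (Z=11), F⁻ (Z=9), O²⁻ (Z=8), N³⁻ (Z=7).
Smallest to largest: Al³⁺ < Na⁺ < F⁻ < O²⁻ < N³⁻.

Al³⁺ < Na⁺ < F⁻ < O²⁻ < N³⁻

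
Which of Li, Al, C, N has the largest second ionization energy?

Li

IE_2 is the cost of taking one more electron from the +1 cation: Li⁺ is the bare [He] core; Al⁺ still has 2 valence electrons; C⁺ still has 3 valence electrons; N⁺ still has 4 valence electrons.
Core electrons are held far more tightly than valence electrons, so Li tops the IE_2 order.
Valence configurations: Al⁺ [Ne]3s², C⁺ [He]2s²2p¹, N⁺ [He]2s²2p².
The numbers (kJ/mol): Li 7298, Al 1817, C 2353, N 2856.
Overall IE_2 order: Al < C < N < Li.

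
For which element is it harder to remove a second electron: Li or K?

Li

IE_2 is the cost of taking one more electron from the +1 cation: Li⁺ is the bare [He] core; K⁺ is the bare [Ar] core.
All of these are removing an electron from a noble-gas core or deeper; the smaller core (lower principal quantum number) is held far more tightly, and within a period the higher nuclear charge binds the same core more tightly.
Tabulated IE_2 (kJ/mol): Li 7298, K 3052.
So the second ionization energies run K < Li.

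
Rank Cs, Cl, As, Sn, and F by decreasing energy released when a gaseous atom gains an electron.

Cl, F, Sn, As, Cs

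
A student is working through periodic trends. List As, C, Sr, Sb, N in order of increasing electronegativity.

C is in period 2, group 14; N is in period 2, group 15; As is in period 4, group 15; Sr is in period 5, group 2; Sb is in period 5, group 15.
EN rises left→right (higher Z_eff, smaller atoms) and falls top→bottom (larger, more shielded atoms).
These span different periods and groups, so the two trends combine.
Sb > Sr: Sb lies to the right of Sr in period 5, so the across-period effect alone puts Sb higher.
As > Sb: they share group 15; the group trend gives As the larger value.
C > As: the two effects oppose for this pair; the down-group effect wins (2.55 vs 2.18).
N > C: N lies to the right of C in period 2, so the across-period effect alone puts N higher.
Tabulated electronegativity (Pauling): C 2.55, N 3.04, As 2.18, Sr 0.95, Sb 2.05.
So from lowest to highest: Sr < Sb < As < C < N.

Sr < Sb < As < C < N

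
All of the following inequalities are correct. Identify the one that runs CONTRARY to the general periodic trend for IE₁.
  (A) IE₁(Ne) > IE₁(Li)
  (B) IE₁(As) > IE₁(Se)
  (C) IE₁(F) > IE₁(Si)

The general trend: IE₁ increases across a period and decreases down a group.
(A) Ne (period 2, group 18) vs Li (period 2, group 1): the stated order agrees with the simple trend.
(B) As (period 4, group 15) vs Se (period 4, group 16): the stated order contradicts the simple trend.
(C) F (period 2, group 17) vs Si (period 3, group 14): the stated order agrees with the simple trend.
The exception is (B): Se (4p⁴) ionizes more easily than half-filled As (4p³).

(B)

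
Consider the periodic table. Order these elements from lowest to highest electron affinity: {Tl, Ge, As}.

Tl, As, Ge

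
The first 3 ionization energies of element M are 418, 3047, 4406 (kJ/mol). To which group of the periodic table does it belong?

Group 1

Look for the largest jump between consecutive ionization energies: IE2/IE1 ≈ 7.3, far larger than any earlier ratio.
That jump marks the point where a core electron is being removed. So the atom has 1 valence electron.
A main-group element with 1 valence electron is in group 1.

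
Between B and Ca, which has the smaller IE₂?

Ca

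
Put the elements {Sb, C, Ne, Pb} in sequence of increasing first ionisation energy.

Pb, Sb, C, Ne

C is in period 2, group 14; Ne is in period 2, group 18; Sb is in period 5, group 15; Pb is in period 6, group 14.
Across a period the outer electron is held more tightly (higher IE₁); down a group it sits in a higher shell, more shielded, and comes off more easily.
Neither a single period nor a single group — weigh both effects.
Sb > Pb: both effects reinforce here, so Sb is clearly the higher of the two.
C > Sb: period and group pull opposite ways; the down-group shift dominates (1086 vs 831 kJ/mol).
Ne > C: Ne lies to the right of C in period 2, so the across-period effect alone puts Ne higher.
For reference (kJ/mol): C 1086, Ne 2081, Sb 831, Pb 716.
So from lowest to highest: Pb < Sb < C < Ne.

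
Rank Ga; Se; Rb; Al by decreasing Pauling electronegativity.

Se > Ga > Al > Rb

Electronegativity increases across a period and decreases down a group, tracking effective nuclear charge and atomic size.
Here both period and group differ, so the two effects have to be weighed against each other.
Al > Rb: relative to Rb, both the across-period and down-group shifts push Al's electronegativity up.
Ga > Al: this pair runs against the simple trend — see the exception note.
Se > Ga: Se lies to the right of Ga in period 4, so the across-period effect alone puts Se higher.
Note the exception: Ga has a higher electronegativity than Al, contrary to the simple trend — poor shielding by filled d (and f) subshells raises the heavier element's effective nuclear charge more than the simple down-group trend predicts.
For reference (Pauling): Al 1.61, Ga 1.81, Se 2.55, Rb 0.82.
So from highest to lowest: Se > Ga > Al > Rb.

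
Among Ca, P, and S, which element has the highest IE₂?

S

The second ionization energy removes an electron from the +1 ion. For each element: Ca⁺ still has 1 valence electron; P⁺ still has 4 valence electrons; S⁺ still has 5 valence electrons.
All are still removing valence electrons, so compare the +1 ions as you would atoms: IE_2 generally rises across a period (higher Z_eff) and falls down a group (larger shell), subject to the usual subshell exceptions.
Valence configurations: Ca⁺ [Ar]4s¹, P⁺ [Ne]3s²3p², S⁺ [Ne]3s²3p³.
Tabulated IE_2 (kJ/mol): Ca 1145, P 1907, S 2252.
Overall IE_2 order: Ca < P < S.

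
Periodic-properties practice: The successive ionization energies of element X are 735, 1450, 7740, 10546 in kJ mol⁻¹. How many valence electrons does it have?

2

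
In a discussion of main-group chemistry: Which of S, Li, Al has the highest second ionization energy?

Li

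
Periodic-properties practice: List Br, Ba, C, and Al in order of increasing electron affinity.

Adding an electron releases more energy for atoms nearer the top right (short of the noble gases).
Neither a single period nor a single group — weigh both effects.
Al > Ba: both effects reinforce here, so Al is clearly the higher of the two.
C > Al: relative to Al, both the across-period and down-group shifts push C's electron affinity up.
Br > C: period and group pull opposite ways; the across-period shift dominates (325 vs 122 kJ/mol).
Approximate values (kJ/mol): C 122, Al 42, Br 325, Ba 14.
So from lowest to highest: Ba < Al < C < Br.

Ba < Al < C < Br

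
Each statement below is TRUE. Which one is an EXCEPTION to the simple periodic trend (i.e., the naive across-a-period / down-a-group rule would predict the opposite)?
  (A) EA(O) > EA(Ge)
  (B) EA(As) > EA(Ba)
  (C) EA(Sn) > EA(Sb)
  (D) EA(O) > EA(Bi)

(C)

The general trend: electron affinity increases across a period and decreases down a group.
(A) O (period 2, group 16) vs Ge (period 4, group 14): the stated order agrees with the simple trend.
(B) As (period 4, group 15) vs Ba (period 6, group 2): the stated order agrees with the simple trend.
(C) Sn (period 5, group 14) vs Sb (period 5, group 15): the stated order contradicts the simple trend.
(D) O (period 2, group 16) vs Bi (period 6, group 15): the stated order agrees with the simple trend.
The exception is (C): adding an electron to Sb's half-filled 5p³ is unfavourable, so Sn has the more exothermic EA.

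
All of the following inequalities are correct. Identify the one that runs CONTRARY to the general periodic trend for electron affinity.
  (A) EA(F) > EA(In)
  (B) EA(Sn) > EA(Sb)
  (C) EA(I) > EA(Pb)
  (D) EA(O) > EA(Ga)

(B)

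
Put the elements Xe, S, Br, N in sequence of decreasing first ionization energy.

N > Xe > Br > S

N is in period 2, group 15; S is in period 3, group 16; Br is in period 4, group 17; Xe is in period 5, group 18.
Across a period the outer electron is held more tightly (higher IE₁); down a group it sits in a higher shell, more shielded, and comes off more easily.
A diagonal step moves right (one effect) and down (the opposite effect) at once.
Br > S: the two effects oppose for this pair; the across-period effect wins (1140 vs 1000 kJ/mol).
Xe > Br: the two effects oppose for this pair; the across-period effect wins (1170 vs 1140 kJ/mol).
N > Xe: period and group pull opposite ways; the down-group shift dominates (1402 vs 1170 kJ/mol).
For reference (kJ/mol): N 1402, S 1000, Br 1140, Xe 1170.
So from highest to lowest: N > Xe > Br > S.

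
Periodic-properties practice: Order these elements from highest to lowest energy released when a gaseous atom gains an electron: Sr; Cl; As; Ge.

Cl > Ge > As > Sr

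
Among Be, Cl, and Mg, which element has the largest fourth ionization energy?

Be

The fourth ionization energy removes an electron from the +3 ion. For each element: Be³⁺ is already 1 electron into the core; Cl³⁺ still has 4 valence electrons; Mg³⁺ is already 1 electron into the core.
Breaking into a closed-shell core is much more expensive than removing a leftover valence electron — Mg and Be have the largest IE_4 here.
Tabulated IE_4 (kJ/mol): Be 21007, Cl 5159, Mg 10543.
So the fourth ionization energies run Cl < Mg < Be.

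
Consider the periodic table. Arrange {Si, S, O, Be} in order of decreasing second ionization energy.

The second ionization energy removes an electron from the +1 ion. For each element: Si⁺ still has 3 valence electrons; S⁺ still has 5 valence electrons; O⁺ still has 5 valence electrons; Be⁺ still has 1 valence electron.
All are still removing valence electrons, so compare the +1 ions as you would atoms: IE_2 generally rises across a period (higher Z_eff) and falls down a group (larger shell), subject to the usual subshell exceptions.
Valence configurations: Si⁺ [Ne]3s²3p¹, S⁺ [Ne]3s²3p³, O⁺ [He]2s²2p³, Be⁺ [He]2s¹.
Approximate IE_2 values (kJ/mol): Si 1577, S 2252, O 3388, Be 1757.
Overall IE_2 order: Si < Be < S < O.

O > S > Be > Si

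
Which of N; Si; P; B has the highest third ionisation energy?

N

IE_3 is the cost of taking one more electron from the +2 cation: N²⁺ still has 3 valence electrons; Si²⁺ still has 2 valence electrons; P²⁺ still has 3 valence electrons; B²⁺ still has 1 valence electron.
All are still removing valence electrons, so compare the +2 ions as you would atoms: IE_3 generally rises across a period (higher Z_eff) and falls down a group (larger shell), subject to the usual subshell exceptions.
Valence configurations: N²⁺ [He]2s²2p¹, Si²⁺ [Ne]3s², P²⁺ [Ne]3s²3p¹, B²⁺ [He]2s¹.
P²⁺ loses a lone 3p electron whereas Si²⁺ must break into a filled 3s² pair, so IE_3(Si) > IE_3(P) even though P has the higher nuclear charge.
The numbers (kJ/mol): N 4578, Si 3232, P 2914, B 3660.
Putting it together, IE_3: P < Si < B < N.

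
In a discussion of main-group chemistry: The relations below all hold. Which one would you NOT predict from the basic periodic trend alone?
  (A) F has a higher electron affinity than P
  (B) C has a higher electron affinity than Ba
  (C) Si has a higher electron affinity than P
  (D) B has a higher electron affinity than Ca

The general trend: electron affinity increases across a period and decreases down a group.
(A) F (period 2, group 17) vs P (period 3, group 15): the stated order agrees with the simple trend.
(B) C (period 2, group 14) vs Ba (period 6, group 2): the stated order agrees with the simple trend.
(C) Si (period 3, group 14) vs P (period 3, group 15): the stated order contradicts the simple trend.
(D) B (period 2, group 13) vs Ca (period 4, group 2): the stated order agrees with the simple trend.
The exception is (C): adding an electron to P's half-filled 3p³ is unfavourable, so Si (3p²) has the more exothermic EA.

(C)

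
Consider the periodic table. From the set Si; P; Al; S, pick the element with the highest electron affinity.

S

Al is in period 3, group 13; Si is in period 3, group 14; P is in period 3, group 15; S is in period 3, group 16.
EA tends to increase across a period and decrease down a group, though the pattern is less regular than for IE or radius.
All lie in period 3; the across-period trend (electron affinity increases left to right) applies, with the exception below.
Note the exception: Si has a higher electron affinity than P, contrary to the simple trend — adding an electron to P's half-filled 3p³ is unfavourable, so Si (3p²) has the more exothermic EA.
For reference (kJ/mol): Al 42, Si 134, P 72, S 200.
The highest electron affinity among these belongs to S.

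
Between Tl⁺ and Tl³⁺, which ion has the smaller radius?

Both ions have Z = 81 protons, but Tl³⁺ has lost more electrons, so its remaining electrons feel a larger effective nuclear charge per electron and are pulled in more tightly.
Higher positive charge → smaller ion, so Tl⁺ > Tl³⁺.

Tl³⁺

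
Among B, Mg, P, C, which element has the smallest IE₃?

P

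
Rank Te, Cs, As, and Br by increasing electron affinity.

EA tends to increase across a period and decrease down a group, though the pattern is less regular than for IE or radius.
Here both period and group differ, so the two effects have to be weighed against each other.
As > Cs: both effects reinforce here, so As is clearly the higher of the two.
Te > As: the two effects oppose for this pair; the across-period effect wins (190 vs 78 kJ/mol).
Br > Te: relative to Te, both the across-period and down-group shifts push Br's electron affinity up.
Approximate values (kJ/mol): As 78, Br 325, Te 190, Cs 46.
So from lowest to highest: Cs < As < Te < Br.

Cs < As < Te < Br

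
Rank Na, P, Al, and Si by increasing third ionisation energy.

Al < P < Si < Na

Consider each +2 ion: Na²⁺ is already 1 electron into the core; P²⁺ still has 3 valence electrons; Al²⁺ still has 1 valence electron; Si²⁺ still has 2 valence electrons.
Core electrons are held far more tightly than valence electrons, so Na tops the IE_3 order.
Valence configurations: P²⁺ [Ne]3s²3p¹, Al²⁺ [Ne]3s¹, Si²⁺ [Ne]3s².
P²⁺ loses a lone 3p electron whereas Si²⁺ must break into a filled 3s² pair, so IE_3(Si) > IE_3(P) even though P has the higher nuclear charge.
Approximate IE_3 values (kJ/mol): Na 6910, P 2914, Al 2745, Si 3232.
Overall IE_3 order: Al < P < Si < Na.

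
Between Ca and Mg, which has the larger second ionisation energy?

Mg

Consider each +1 ion: Ca⁺ still has 1 valence electron; Mg⁺ still has 1 valence electron.
All are still removing valence electrons, so compare the +1 ions as you would atoms: IE_2 generally rises across a period (higher Z_eff) and falls down a group (larger shell), subject to the usual subshell exceptions.
Valence configurations: Ca⁺ [Ar]4s¹, Mg⁺ [Ne]3s¹.
Tabulated IE_2 (kJ/mol): Ca 1145, Mg 1451.
Hence IE_2: Ca < Mg.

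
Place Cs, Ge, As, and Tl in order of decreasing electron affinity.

Ge is in period 4, group 14; As is in period 4, group 15; Cs is in period 6, group 1; Tl is in period 6, group 13.
Adding an electron releases more energy for atoms nearer the top right (short of the noble gases).
Here both period and group differ, so the two effects have to be weighed against each other.
Cs > Tl: this pair runs against the simple trend — see the exception note.
As > Cs: relative to Cs, both the across-period and down-group shifts push As's electron affinity up.
Ge > As: this pair runs against the simple trend — see the exception note.
Note the exception: Cs has a higher electron affinity than Tl, contrary to the simple trend — Tl's ns²np¹ configuration gives only a small electron affinity — the sparsely filled np subshell binds an added electron weakly.
Note the exception: Ge has a higher electron affinity than As, contrary to the simple trend — adding an electron to As's half-filled 4p³ is unfavourable, so Ge (4p²) has the more exothermic EA.
Approximate values (kJ/mol): Ge 119, As 78, Cs 46, Tl 19.
So from highest to lowest: Ge > As > Cs > Tl.

Ge > As > Cs > Tl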